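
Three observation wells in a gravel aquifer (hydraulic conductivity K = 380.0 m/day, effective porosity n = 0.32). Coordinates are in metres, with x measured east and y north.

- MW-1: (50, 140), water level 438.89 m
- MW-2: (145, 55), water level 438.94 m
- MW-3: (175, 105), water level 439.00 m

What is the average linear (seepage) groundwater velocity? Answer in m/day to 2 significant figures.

1.4 m/day

Differences from MW-1: to MW-2 (Δx, Δy, Δh) = (95, -85, +0.05); to MW-3 = (125, -35, +0.11).
Determinant of the coordinate differences = 95·(-35) − 125·(-85) = 7300.
∂h/∂x = [(+0.05)·(-35) − (+0.11)·(-85)] / 7300 = +0.001041
∂h/∂y = [95·(+0.11) − 125·(+0.05)] / 7300 = +0.0005753
|∇h| = √(0.001041² + 0.0005753²) = 0.001189
Seepage velocity v = K·i/n = 380.0 × 0.001189 / 0.32 = 1.412 m/day.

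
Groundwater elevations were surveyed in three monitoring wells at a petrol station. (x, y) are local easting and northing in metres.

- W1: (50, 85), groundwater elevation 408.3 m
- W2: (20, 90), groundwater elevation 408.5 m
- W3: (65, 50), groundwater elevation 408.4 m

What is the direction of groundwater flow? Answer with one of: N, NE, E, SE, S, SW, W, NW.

NE

With h = a·x + b·y + c and W1 as origin, the differences give:
  (-30)·a + 5·b = +0.2
  15·a + (-35)·b = +0.1
Eliminate b (×(-35) and ×5, subtract): 975·a = -7.50 → a = ∂h/∂x = -0.007692
Back-substitute: b = ∂h/∂y = -0.006154.
Flow = −∇h = (+0.007692 east, +0.006154 north), which points northeast.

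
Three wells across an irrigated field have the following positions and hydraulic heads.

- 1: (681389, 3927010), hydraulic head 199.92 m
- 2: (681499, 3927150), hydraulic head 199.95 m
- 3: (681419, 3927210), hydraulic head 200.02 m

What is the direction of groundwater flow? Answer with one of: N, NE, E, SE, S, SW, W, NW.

With h = a·x + b·y + c and 1 as origin, the differences give:
  110·a + 140·b = +0.03
  30·a + 200·b = +0.10
Eliminate b (×200 and ×140, subtract): 17800·a = -8.000 → a = ∂h/∂x = -0.0004494
Back-substitute: b = ∂h/∂y = +0.0005674.
Flow = −∇h = (+0.0004494 east, -0.0005674 north), which points southeast.

SE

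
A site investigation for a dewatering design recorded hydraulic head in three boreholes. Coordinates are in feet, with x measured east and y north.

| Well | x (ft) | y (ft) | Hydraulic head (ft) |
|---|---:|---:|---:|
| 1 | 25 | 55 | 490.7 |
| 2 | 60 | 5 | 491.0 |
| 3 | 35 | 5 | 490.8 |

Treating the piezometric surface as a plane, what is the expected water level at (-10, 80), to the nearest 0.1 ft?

Differences from 1: to 2 (Δx, Δy, Δh) = (35, -50, +0.3); to 3 = (10, -50, +0.1).
Solve a·Δx + b·Δy = Δh: det = 35·(-50) − 10·(-50) = -1250.
∂h/∂x = [(+0.3)·(-50) − (+0.1)·(-50)] / -1250 = +0.008000
∂h/∂y = [35·(+0.1) − 10·(+0.3)] / -1250 = -0.0004000
h(-10, 80) = 490.7 + (+0.008000)·(-35) + (-0.0004000)·(25) = 490.7 -0.280 -0.010 = 490.410 ft.

490.4 ft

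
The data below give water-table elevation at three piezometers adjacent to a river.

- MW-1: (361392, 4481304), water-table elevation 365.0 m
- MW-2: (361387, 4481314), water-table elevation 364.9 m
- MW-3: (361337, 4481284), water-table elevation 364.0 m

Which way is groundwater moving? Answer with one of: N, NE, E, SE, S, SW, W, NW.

Taking MW-1 as reference: MW-2−MW-1 = (-5, 10, -0.1); MW-3−MW-1 = (-55, -20, -1.0).
Determinant of the coordinate differences = (-5)·(-20) − (-55)·10 = 650.
∂h/∂x = [(-0.1)·(-20) − (-1.0)·10] / 650 = +0.01846
∂h/∂y = [(-5)·(-1.0) − (-55)·(-0.1)] / 650 = -0.0007692
Flow = −∇h = (-0.01846 east, +0.0007692 north), which points west.

W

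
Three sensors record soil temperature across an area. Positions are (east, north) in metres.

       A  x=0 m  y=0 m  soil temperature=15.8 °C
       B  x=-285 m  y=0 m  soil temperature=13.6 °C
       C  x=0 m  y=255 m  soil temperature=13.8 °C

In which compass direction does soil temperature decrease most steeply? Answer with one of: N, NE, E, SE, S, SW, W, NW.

NW

∂T/∂x = (13.6 − 15.8) / (-285 − 0) = +0.007719
∂T/∂y = (13.8 − 15.8) / (255 − 0) = -0.007843
Steepest decrease is along −∇f = (-0.007719 E, +0.007843 N) → northwest.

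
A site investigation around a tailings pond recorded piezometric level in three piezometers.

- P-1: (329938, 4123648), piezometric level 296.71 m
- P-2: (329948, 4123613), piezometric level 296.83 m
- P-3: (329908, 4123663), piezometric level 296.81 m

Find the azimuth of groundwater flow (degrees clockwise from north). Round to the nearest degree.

049°

Taking P-1 as reference: P-2−P-1 = (10, -35, +0.12); P-3−P-1 = (-30, 15, +0.10).
Solve a·Δx + b·Δy = Δh: det = 10·15 − (-30)·(-35) = -900.
∂h/∂x = [(+0.12)·15 − (+0.10)·(-35)] / -900 = -0.005889
∂h/∂y = [10·(+0.10) − (-30)·(+0.12)] / -900 = -0.005111
Flow direction (−∇h) has components (+0.005889 E, +0.005111 N).
Azimuth = atan2(E, N) = atan2(+0.005889, +0.005111) = 49.0° ≈ 049°.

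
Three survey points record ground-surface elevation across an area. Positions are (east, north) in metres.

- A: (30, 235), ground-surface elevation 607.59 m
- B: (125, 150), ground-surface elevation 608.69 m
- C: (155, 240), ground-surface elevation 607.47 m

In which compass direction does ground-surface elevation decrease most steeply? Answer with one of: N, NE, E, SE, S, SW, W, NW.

Taking A as reference: B−A = (95, -85, +1.10); C−A = (125, 5, -0.12).
Solve a·Δx + b·Δy = Δz: det = 95·5 − 125·(-85) = 11100.
∂z/∂x = [(+1.10)·5 − (-0.12)·(-85)] / 11100 = -0.0004234
∂z/∂y = [95·(-0.12) − 125·(+1.10)] / 11100 = -0.01341
Steepest decrease is along −∇f = (+0.0004234 E, +0.01341 N) → north.

N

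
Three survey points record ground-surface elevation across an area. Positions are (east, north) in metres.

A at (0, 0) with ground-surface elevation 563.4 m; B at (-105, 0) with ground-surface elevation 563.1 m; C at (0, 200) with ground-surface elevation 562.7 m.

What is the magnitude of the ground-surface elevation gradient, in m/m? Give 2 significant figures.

∂z/∂x = (563.1 − 563.4) / (-105 − 0) = +0.002857
∂z/∂y = (562.7 − 563.4) / (200 − 0) = -0.003500
|∇f| = √(0.002857² + -0.003500²) = 0.004518 m/m

0.0045 m/m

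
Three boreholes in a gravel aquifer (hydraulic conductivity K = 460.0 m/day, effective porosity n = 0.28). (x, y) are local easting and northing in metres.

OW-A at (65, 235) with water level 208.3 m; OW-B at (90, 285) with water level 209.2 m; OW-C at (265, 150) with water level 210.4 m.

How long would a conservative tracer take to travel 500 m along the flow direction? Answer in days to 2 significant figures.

Taking OW-A as reference: OW-B−OW-A = (25, 50, +0.9); OW-C−OW-A = (200, -85, +2.1).
Solve a·Δx + b·Δy = Δh: det = 25·(-85) − 200·50 = -12125.
∂h/∂x = [(+0.9)·(-85) − (+2.1)·50] / -12125 = +0.01497
∂h/∂y = [25·(+2.1) − 200·(+0.9)] / -12125 = +0.01052
|∇h| = √(0.01497² + 0.01052²) = 0.0183
Seepage velocity v = K·i/n = 460.0 × 0.0183 / 0.28 = 30.06 m/day.
t = 500 / 30.06 = 16.63 days.

17 days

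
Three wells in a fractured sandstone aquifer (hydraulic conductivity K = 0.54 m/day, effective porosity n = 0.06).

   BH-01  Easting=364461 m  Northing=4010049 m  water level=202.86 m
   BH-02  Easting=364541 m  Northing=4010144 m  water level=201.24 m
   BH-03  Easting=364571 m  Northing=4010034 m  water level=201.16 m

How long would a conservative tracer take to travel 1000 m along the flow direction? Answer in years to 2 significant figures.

Differences from BH-01: to BH-02 (Δx, Δy, Δh) = (80, 95, -1.62); to BH-03 = (110, -15, -1.70).
Solve a·Δx + b·Δy = Δh: det = 80·(-15) − 110·95 = -11650.
∂h/∂x = [(-1.62)·(-15) − (-1.70)·95] / -11650 = -0.01595
∂h/∂y = [80·(-1.70) − 110·(-1.62)] / -11650 = -0.003622
|∇h| = √(-0.01595² + -0.003622²) = 0.01636
Seepage velocity v = K·i/n = 0.54 × 0.01636 / 0.06 = 0.1472 m/day.
t = 1000 / 0.1472 = 6793 days = 18.6 years.

19 years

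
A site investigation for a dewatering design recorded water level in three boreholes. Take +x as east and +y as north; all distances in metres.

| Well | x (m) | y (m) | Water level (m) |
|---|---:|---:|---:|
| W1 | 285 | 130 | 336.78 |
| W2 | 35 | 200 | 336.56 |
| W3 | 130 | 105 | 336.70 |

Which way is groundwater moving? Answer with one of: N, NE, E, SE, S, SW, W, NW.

Differences from W1: to W2 (Δx, Δy, Δh) = (-250, 70, -0.22); to W3 = (-155, -25, -0.08).
Solve a·Δx + b·Δy = Δh: det = (-250)·(-25) − (-155)·70 = 17100.
∂h/∂x = [(-0.22)·(-25) − (-0.08)·70] / 17100 = +0.0006491
∂h/∂y = [(-250)·(-0.08) − (-155)·(-0.22)] / 17100 = -0.0008246
Flow = −∇h = (-0.0006491 east, +0.0008246 north), which points northwest.

NW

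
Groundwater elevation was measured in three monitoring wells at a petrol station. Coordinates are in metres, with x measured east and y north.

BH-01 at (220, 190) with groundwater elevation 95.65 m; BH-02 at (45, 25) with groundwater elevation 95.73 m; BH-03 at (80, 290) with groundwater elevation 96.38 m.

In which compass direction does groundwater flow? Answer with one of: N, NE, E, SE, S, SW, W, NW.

SE

Differences from BH-01: to BH-02 (Δx, Δy, Δh) = (-175, -165, +0.08); to BH-03 = (-140, 100, +0.73).
Solve a·Δx + b·Δy = Δh: det = (-175)·100 − (-140)·(-165) = -40600.
∂h/∂x = [(+0.08)·100 − (+0.73)·(-165)] / -40600 = -0.003164
∂h/∂y = [(-175)·(+0.73) − (-140)·(+0.08)] / -40600 = +0.002871
Flow = −∇h = (+0.003164 east, -0.002871 north), which points southeast.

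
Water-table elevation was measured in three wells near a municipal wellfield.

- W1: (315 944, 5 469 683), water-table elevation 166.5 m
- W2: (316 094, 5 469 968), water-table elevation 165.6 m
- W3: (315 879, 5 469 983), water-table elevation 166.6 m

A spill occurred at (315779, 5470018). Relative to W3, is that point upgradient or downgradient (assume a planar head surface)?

upgradient

Differences from W1: to W2 (Δx, Δy, Δh) = (150, 285, -0.9); to W3 = (-65, 300, +0.1).
Solve a·Δx + b·Δy = Δh: det = 150·300 − (-65)·285 = 63525.
∂h/∂x = [(-0.9)·300 − (+0.1)·285] / 63525 = -0.004699
∂h/∂y = [150·(+0.1) − (-65)·(-0.9)] / 63525 = -0.0006848
Head at (315779, 5470018) = 166.5 + (-0.004699)·(-165) + (-0.0006848)·(335) = 167.05 m.
That is higher than the 166.6 m at W3, so the point is upgradient.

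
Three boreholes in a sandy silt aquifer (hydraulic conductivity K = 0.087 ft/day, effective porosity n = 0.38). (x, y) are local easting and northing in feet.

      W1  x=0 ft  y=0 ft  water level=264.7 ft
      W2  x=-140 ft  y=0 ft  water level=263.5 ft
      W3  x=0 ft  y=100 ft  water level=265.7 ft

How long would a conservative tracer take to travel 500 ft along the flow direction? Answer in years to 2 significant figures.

450 years

∂h/∂x = (263.5 − 264.7) / (-140 − 0) = +0.008571
∂h/∂y = (265.7 − 264.7) / (100 − 0) = +0.01000
|∇h| = √(0.008571² + 0.01000²) = 0.01317
Seepage velocity v = K·i/n = 0.087 × 0.01317 / 0.38 = 0.003015 ft/day.
t = 500 / 0.003015 = 1.658e+05 days = 454 years.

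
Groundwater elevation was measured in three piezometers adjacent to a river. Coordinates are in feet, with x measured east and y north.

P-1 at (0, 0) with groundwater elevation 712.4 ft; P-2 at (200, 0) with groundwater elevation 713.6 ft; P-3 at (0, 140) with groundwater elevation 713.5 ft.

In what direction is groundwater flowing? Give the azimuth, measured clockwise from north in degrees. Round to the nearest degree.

217°

∂h/∂x = (713.6 − 712.4) / (200 − 0) = +0.006000
∂h/∂y = (713.5 − 712.4) / (140 − 0) = +0.007857
Flow direction (−∇h) has components (-0.006000 E, -0.007857 N).
Azimuth = atan2(E, N) = atan2(-0.006000, -0.007857) = 217.4° ≈ 217°.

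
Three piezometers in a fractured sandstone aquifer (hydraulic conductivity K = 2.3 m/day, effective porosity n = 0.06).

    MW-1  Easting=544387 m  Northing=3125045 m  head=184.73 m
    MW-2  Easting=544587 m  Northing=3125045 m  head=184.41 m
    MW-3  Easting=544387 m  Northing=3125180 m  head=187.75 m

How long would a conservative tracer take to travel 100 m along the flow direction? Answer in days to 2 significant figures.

∂h/∂x = (184.41 − 184.73) / (544587 − 544387) = -0.001600
∂h/∂y = (187.75 − 184.73) / (3125180 − 3125045) = +0.02237
|∇h| = √(-0.001600² + 0.02237²) = 0.02243
Seepage velocity v = K·i/n = 2.3 × 0.02243 / 0.06 = 0.8598 m/day.
t = 100 / 0.8598 = 116.3 days.

120 days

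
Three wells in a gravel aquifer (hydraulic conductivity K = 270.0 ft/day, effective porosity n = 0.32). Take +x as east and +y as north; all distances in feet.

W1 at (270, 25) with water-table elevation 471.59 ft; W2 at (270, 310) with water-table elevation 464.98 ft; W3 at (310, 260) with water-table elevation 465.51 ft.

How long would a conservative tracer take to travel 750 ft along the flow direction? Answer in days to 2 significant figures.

32 days

With h = a·x + b·y + c and W1 as origin, the differences give:
  0·a + 285·b = -6.61
  40·a + 235·b = -6.08
Eliminate b (×235 and ×285, subtract): -11400·a = 179.450 → a = ∂h/∂x = -0.01574
Back-substitute: b = ∂h/∂y = -0.02319.
|∇h| = √(-0.01574² + -0.02319²) = 0.02803
Seepage velocity v = K·i/n = 270.0 × 0.02803 / 0.32 = 23.65 ft/day.
t = 750 / 23.65 = 31.71 days.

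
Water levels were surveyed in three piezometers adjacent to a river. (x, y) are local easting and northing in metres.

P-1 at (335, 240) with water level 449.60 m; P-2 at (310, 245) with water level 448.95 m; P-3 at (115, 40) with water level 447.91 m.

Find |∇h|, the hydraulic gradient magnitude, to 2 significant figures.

0.028

Three-point gradient (reference P-1): Δ to P-2 = (-25, 5, -0.65), Δ to P-3 = (-220, -200, -1.69).
∂h/∂x = +0.02270, ∂h/∂y = -0.01652 (det = 6100).
|∇h| = √(0.02270² + -0.01652²) = 0.02807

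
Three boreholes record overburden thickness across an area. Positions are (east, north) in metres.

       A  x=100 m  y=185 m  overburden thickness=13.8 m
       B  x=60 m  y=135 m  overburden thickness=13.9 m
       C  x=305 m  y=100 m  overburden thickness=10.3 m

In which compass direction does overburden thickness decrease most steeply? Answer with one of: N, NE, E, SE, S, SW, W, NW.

Taking A as reference: B−A = (-40, -50, +0.1); C−A = (205, -85, -3.5).
Determinant of the coordinate differences = (-40)·(-85) − 205·(-50) = 13650.
∂d/∂x = [(+0.1)·(-85) − (-3.5)·(-50)] / 13650 = -0.01344
∂d/∂y = [(-40)·(-3.5) − 205·(+0.1)] / 13650 = +0.008755
Steepest decrease is along −∇f = (+0.01344 E, -0.008755 N) → southeast.

SE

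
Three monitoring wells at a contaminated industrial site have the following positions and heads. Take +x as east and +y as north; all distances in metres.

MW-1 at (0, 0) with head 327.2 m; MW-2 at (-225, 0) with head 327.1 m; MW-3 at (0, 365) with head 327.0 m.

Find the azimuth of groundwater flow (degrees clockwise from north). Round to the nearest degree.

321°

∂h/∂x = (327.1 − 327.2) / (-225 − 0) = +0.0004444
∂h/∂y = (327.0 − 327.2) / (365 − 0) = -0.0005479
Flow direction (−∇h) has components (-0.0004444 E, +0.0005479 N).
Azimuth = atan2(E, N) = atan2(-0.0004444, +0.0005479) = 321.0° ≈ 321°.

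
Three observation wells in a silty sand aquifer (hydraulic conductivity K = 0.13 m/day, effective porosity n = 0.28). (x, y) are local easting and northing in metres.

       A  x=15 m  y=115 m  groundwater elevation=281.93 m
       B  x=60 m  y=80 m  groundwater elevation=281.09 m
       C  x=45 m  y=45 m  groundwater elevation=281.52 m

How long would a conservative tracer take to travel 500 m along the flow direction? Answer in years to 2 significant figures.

140 years

Taking A as reference: B−A = (45, -35, -0.84); C−A = (30, -70, -0.41).
Determinant of the coordinate differences = 45·(-70) − 30·(-35) = -2100.
∂h/∂x = [(-0.84)·(-70) − (-0.41)·(-35)] / -2100 = -0.02117
∂h/∂y = [45·(-0.41) − 30·(-0.84)] / -2100 = -0.003214
|∇h| = √(-0.02117² + -0.003214²) = 0.02141
Seepage velocity v = K·i/n = 0.13 × 0.02141 / 0.28 = 0.00994 m/day.
t = 500 / 0.00994 = 5.03e+04 days = 138 years.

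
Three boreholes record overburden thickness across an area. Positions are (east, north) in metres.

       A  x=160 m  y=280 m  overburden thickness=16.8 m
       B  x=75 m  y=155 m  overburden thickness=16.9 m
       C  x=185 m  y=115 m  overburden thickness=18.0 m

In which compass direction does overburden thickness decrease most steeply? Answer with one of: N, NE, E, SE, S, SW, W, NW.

Taking A as reference: B−A = (-85, -125, +0.1); C−A = (25, -165, +1.2).
Solve a·Δx + b·Δy = Δd: det = (-85)·(-165) − 25·(-125) = 17150.
∂d/∂x = [(+0.1)·(-165) − (+1.2)·(-125)] / 17150 = +0.007784
∂d/∂y = [(-85)·(+1.2) − 25·(+0.1)] / 17150 = -0.006093
Steepest decrease is along −∇f = (-0.007784 E, +0.006093 N) → northwest.

NW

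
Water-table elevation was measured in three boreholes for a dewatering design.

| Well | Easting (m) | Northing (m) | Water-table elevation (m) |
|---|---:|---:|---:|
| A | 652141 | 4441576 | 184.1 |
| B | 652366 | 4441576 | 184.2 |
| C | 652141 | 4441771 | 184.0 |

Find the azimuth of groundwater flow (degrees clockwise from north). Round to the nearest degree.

319°

∂h/∂x = (184.2 − 184.1) / (652366 − 652141) = +0.0004444
∂h/∂y = (184.0 − 184.1) / (4441771 − 4441576) = -0.0005128
Flow direction (−∇h) has components (-0.0004444 E, +0.0005128 N).
Azimuth = atan2(E, N) = atan2(-0.0004444, +0.0005128) = 319.1° ≈ 319°.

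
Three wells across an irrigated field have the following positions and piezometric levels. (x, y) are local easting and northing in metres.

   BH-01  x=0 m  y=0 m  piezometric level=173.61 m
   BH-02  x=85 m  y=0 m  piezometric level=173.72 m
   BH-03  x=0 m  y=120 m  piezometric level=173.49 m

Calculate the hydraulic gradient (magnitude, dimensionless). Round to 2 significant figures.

∂h/∂x = (173.72 − 173.61) / (85 − 0) = +0.001294
∂h/∂y = (173.49 − 173.61) / (120 − 0) = -0.001000
|∇h| = √(0.001294² + -0.001000²) = 0.001635

0.0016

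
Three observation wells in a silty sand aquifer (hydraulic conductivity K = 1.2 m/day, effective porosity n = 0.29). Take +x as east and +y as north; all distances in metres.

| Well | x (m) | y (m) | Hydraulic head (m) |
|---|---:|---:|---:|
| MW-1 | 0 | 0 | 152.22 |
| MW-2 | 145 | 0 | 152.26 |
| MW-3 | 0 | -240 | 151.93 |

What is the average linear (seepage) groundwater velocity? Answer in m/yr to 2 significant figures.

1.9 m/yr

∂h/∂x = (152.26 − 152.22) / (145 − 0) = +0.0002759
∂h/∂y = (151.93 − 152.22) / (-240 − 0) = +0.001208
|∇h| = √(0.0002759² + 0.001208²) = 0.001239
Seepage velocity v = K·i/n = 1.2 × 0.001239 / 0.29 = 0.005127 m/day = 1.873 m/yr.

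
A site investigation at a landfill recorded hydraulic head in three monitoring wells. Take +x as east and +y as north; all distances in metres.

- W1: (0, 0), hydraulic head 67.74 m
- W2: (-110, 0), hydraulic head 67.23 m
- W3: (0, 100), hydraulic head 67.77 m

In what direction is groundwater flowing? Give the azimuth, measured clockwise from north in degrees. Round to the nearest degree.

266°

∂h/∂x = (67.23 − 67.74) / (-110 − 0) = +0.004636
∂h/∂y = (67.77 − 67.74) / (100 − 0) = +0.0003000
Flow direction (−∇h) has components (-0.004636 E, -0.0003000 N).
Azimuth = atan2(E, N) = atan2(-0.004636, -0.0003000) = 266.3° ≈ 266°.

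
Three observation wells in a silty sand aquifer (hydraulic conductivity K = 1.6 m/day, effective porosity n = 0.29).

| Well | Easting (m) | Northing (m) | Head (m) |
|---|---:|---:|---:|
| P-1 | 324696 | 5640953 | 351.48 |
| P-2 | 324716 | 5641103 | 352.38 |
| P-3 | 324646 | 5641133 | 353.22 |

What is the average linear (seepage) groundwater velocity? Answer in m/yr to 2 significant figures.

Differences from P-1: to P-2 (Δx, Δy, Δh) = (20, 150, +0.90); to P-3 = (-50, 180, +1.74).
Determinant of the coordinate differences = 20·180 − (-50)·150 = 11100.
∂h/∂x = [(+0.90)·180 − (+1.74)·150] / 11100 = -0.008919
∂h/∂y = [20·(+1.74) − (-50)·(+0.90)] / 11100 = +0.007189
|∇h| = √(-0.008919² + 0.007189²) = 0.01146
Seepage velocity v = K·i/n = 1.6 × 0.01146 / 0.29 = 0.06323 m/day = 23.09 m/yr.

23 m/yr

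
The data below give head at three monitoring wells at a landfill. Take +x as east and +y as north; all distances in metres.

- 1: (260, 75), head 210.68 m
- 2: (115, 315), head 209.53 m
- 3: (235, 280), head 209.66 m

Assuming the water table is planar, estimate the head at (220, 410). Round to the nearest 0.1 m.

Differences from 1: to 2 (Δx, Δy, Δh) = (-145, 240, -1.15); to 3 = (-25, 205, -1.02).
Determinant of the coordinate differences = (-145)·205 − (-25)·240 = -23725.
∂h/∂x = [(-1.15)·205 − (-1.02)·240] / -23725 = -0.0003815
∂h/∂y = [(-145)·(-1.02) − (-25)·(-1.15)] / -23725 = -0.005022
h(220, 410) = 210.68 + (-0.0003815)·(-40) + (-0.005022)·(335) = 210.68 +0.015 -1.682 = 209.013 m.

209.0 m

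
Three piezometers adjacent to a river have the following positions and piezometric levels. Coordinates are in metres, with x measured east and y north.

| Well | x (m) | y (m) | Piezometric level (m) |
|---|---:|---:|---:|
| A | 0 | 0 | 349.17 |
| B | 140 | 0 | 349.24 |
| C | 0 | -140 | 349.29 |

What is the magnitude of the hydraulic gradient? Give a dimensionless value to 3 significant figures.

0.000992

∂h/∂x = (349.24 − 349.17) / (140 − 0) = +0.0005000
∂h/∂y = (349.29 − 349.17) / (-140 − 0) = -0.0008571
|∇h| = √(0.0005000² + -0.0008571²) = 0.0009923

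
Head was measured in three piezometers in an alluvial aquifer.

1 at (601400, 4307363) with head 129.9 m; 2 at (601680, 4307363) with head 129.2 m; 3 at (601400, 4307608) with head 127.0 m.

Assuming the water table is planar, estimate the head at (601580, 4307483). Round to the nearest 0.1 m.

∂h/∂x = (129.2 − 129.9) / (601680 − 601400) = -0.002500
∂h/∂y = (127.0 − 129.9) / (4307608 − 4307363) = -0.01184
h(601580, 4307483) = 129.9 + (-0.002500)·(180) + (-0.01184)·(120) = 129.9 -0.450 -1.420 = 128.030 m.

128.0 m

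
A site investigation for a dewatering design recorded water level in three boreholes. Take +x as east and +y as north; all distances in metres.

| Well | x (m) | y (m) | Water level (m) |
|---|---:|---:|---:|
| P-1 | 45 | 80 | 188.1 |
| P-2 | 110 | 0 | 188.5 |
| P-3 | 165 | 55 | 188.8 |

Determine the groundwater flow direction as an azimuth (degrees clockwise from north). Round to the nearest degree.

Taking P-1 as reference: P-2−P-1 = (65, -80, +0.4); P-3−P-1 = (120, -25, +0.7).
Solve a·Δx + b·Δy = Δh: det = 65·(-25) − 120·(-80) = 7975.
∂h/∂x = [(+0.4)·(-25) − (+0.7)·(-80)] / 7975 = +0.005768
∂h/∂y = [65·(+0.7) − 120·(+0.4)] / 7975 = -0.0003135
Flow direction (−∇h) has components (-0.005768 E, +0.0003135 N).
Azimuth = atan2(E, N) = atan2(-0.005768, +0.0003135) = 273.1° ≈ 273°.

273°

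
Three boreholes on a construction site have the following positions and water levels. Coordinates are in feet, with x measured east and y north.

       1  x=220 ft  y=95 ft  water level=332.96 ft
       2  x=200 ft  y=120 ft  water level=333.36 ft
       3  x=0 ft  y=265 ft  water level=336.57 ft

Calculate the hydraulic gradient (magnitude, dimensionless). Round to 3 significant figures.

0.0130

Taking 1 as reference: 2−1 = (-20, 25, +0.40); 3−1 = (-220, 170, +3.61).
Determinant of the coordinate differences = (-20)·170 − (-220)·25 = 2100.
∂h/∂x = [(+0.40)·170 − (+3.61)·25] / 2100 = -0.01060
∂h/∂y = [(-20)·(+3.61) − (-220)·(+0.40)] / 2100 = +0.007524
|∇h| = √(-0.01060² + 0.007524²) = 0.013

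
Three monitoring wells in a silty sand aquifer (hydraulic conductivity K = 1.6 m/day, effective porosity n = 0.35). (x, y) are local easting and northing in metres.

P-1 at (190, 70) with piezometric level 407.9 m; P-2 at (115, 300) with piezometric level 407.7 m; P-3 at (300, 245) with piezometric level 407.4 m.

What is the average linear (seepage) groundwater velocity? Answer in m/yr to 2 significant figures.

With h = a·x + b·y + c and P-1 as origin, the differences give:
  (-75)·a + 230·b = -0.2
  110·a + 175·b = -0.5
Eliminate b (×175 and ×230, subtract): -38425·a = 80.00 → a = ∂h/∂x = -0.002082
Back-substitute: b = ∂h/∂y = -0.001548.
|∇h| = √(-0.002082² + -0.001548²) = 0.002594
Seepage velocity v = K·i/n = 1.6 × 0.002594 / 0.35 = 0.01186 m/day = 4.332 m/yr.

4.3 m/yr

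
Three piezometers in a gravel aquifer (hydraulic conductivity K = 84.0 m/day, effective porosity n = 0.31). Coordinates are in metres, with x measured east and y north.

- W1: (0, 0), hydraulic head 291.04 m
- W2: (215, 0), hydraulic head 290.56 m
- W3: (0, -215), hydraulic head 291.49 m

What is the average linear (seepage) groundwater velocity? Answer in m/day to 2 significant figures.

∂h/∂x = (290.56 − 291.04) / (215 − 0) = -0.002233
∂h/∂y = (291.49 − 291.04) / (-215 − 0) = -0.002093
|∇h| = √(-0.002233² + -0.002093²) = 0.003061
Seepage velocity v = K·i/n = 84.0 × 0.003061 / 0.31 = 0.8294 m/day.

0.83 m/day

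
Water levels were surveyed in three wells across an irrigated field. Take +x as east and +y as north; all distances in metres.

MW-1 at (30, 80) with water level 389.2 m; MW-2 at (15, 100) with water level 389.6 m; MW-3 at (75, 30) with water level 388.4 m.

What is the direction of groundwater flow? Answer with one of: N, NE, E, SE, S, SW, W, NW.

With h = a·x + b·y + c and MW-1 as origin, the differences give:
  (-15)·a + 20·b = +0.4
  45·a + (-50)·b = -0.8
Eliminate b (×(-50) and ×20, subtract): -150·a = -4.00 → a = ∂h/∂x = +0.02667
Back-substitute: b = ∂h/∂y = +0.04000.
Flow = −∇h = (-0.02667 east, -0.04000 north), which points southwest.

SW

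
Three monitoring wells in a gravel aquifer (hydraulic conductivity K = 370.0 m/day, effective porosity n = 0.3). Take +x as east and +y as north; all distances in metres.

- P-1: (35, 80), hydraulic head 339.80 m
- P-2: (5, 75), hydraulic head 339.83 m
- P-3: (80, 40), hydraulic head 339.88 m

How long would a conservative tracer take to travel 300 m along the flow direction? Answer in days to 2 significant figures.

Taking P-1 as reference: P-2−P-1 = (-30, -5, +0.03); P-3−P-1 = (45, -40, +0.08).
Solve a·Δx + b·Δy = Δh: det = (-30)·(-40) − 45·(-5) = 1425.
∂h/∂x = [(+0.03)·(-40) − (+0.08)·(-5)] / 1425 = -0.0005614
∂h/∂y = [(-30)·(+0.08) − 45·(+0.03)] / 1425 = -0.002632
|∇h| = √(-0.0005614² + -0.002632²) = 0.002691
Seepage velocity v = K·i/n = 370.0 × 0.002691 / 0.3 = 3.319 m/day.
t = 300 / 3.319 = 90.39 days.

90 days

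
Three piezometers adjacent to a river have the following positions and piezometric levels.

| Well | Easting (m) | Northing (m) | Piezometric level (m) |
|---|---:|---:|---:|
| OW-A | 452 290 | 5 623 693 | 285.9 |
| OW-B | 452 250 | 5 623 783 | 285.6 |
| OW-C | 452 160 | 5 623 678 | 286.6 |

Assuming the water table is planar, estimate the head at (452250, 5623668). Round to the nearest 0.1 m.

Differences from OW-A: to OW-B (Δx, Δy, Δh) = (-40, 90, -0.3); to OW-C = (-130, -15, +0.7).
Solve a·Δx + b·Δy = Δh: det = (-40)·(-15) − (-130)·90 = 12300.
∂h/∂x = [(-0.3)·(-15) − (+0.7)·90] / 12300 = -0.004756
∂h/∂y = [(-40)·(+0.7) − (-130)·(-0.3)] / 12300 = -0.005447
h(452250, 5623668) = 285.9 + (-0.004756)·(-40) + (-0.005447)·(-25) = 285.9 +0.190 +0.136 = 286.226 m.

286.2 m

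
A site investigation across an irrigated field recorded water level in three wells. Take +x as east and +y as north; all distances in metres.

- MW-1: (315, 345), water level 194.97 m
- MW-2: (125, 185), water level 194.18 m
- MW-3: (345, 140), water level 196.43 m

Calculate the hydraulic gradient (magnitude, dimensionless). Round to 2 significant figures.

0.011

Taking MW-1 as reference: MW-2−MW-1 = (-190, -160, -0.79); MW-3−MW-1 = (30, -205, +1.46).
Solve a·Δx + b·Δy = Δh: det = (-190)·(-205) − 30·(-160) = 43750.
∂h/∂x = [(-0.79)·(-205) − (+1.46)·(-160)] / 43750 = +0.009041
∂h/∂y = [(-190)·(+1.46) − 30·(-0.79)] / 43750 = -0.005799
|∇h| = √(0.009041² + -0.005799²) = 0.01074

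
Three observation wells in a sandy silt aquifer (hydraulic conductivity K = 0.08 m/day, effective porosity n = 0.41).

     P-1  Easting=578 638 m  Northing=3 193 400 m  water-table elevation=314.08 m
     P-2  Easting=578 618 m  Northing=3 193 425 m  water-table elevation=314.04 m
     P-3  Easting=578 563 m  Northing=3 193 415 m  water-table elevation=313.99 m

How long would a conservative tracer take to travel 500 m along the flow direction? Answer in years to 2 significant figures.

5400 years

Three-point gradient (reference P-1): Δ to P-2 = (-20, 25, -0.04), Δ to P-3 = (-75, 15, -0.09).
∂h/∂x = +0.001048, ∂h/∂y = -0.0007619 (det = 1575).
|∇h| = √(0.001048² + -0.0007619²) = 0.001296
Seepage velocity v = K·i/n = 0.08 × 0.001296 / 0.41 = 0.0002529 m/day.
t = 500 / 0.0002529 = 1.977e+06 days = 5.41e+03 years.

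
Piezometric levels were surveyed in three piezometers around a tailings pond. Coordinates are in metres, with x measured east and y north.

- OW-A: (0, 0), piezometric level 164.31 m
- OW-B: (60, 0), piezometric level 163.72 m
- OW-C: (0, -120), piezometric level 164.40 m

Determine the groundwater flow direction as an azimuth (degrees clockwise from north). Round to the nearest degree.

086°

∂h/∂x = (163.72 − 164.31) / (60 − 0) = -0.009833
∂h/∂y = (164.40 − 164.31) / (-120 − 0) = -0.0007500
Flow direction (−∇h) has components (+0.009833 E, +0.0007500 N).
Azimuth = atan2(E, N) = atan2(+0.009833, +0.0007500) = 85.6° ≈ 086°.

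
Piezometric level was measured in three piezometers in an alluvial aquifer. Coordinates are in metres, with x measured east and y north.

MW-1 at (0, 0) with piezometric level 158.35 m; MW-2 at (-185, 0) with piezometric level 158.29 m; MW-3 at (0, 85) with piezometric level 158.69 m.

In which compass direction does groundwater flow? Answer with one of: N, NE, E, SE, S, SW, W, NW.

∂h/∂x = (158.29 − 158.35) / (-185 − 0) = +0.0003243
∂h/∂y = (158.69 − 158.35) / (85 − 0) = +0.004000
Flow = −∇h = (-0.0003243 east, -0.004000 north), which points south.

S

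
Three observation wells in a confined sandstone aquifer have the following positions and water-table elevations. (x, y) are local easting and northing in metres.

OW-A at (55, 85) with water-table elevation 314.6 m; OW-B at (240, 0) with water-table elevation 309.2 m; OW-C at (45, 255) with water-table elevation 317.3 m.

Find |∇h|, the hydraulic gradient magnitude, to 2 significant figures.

With h = a·x + b·y + c and OW-A as origin, the differences give:
  185·a + (-85)·b = -5.4
  (-10)·a + 170·b = +2.7
Eliminate b (×170 and ×(-85), subtract): 30600·a = -688.50 → a = ∂h/∂x = -0.02250
Back-substitute: b = ∂h/∂y = +0.01456.
|∇h| = √(-0.02250² + 0.01456²) = 0.0268

0.027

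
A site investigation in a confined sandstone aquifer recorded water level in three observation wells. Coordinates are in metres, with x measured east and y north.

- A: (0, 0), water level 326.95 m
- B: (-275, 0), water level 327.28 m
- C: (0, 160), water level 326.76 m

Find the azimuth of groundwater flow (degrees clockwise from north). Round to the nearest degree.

045°

∂h/∂x = (327.28 − 326.95) / (-275 − 0) = -0.001200
∂h/∂y = (326.76 − 326.95) / (160 − 0) = -0.001187
Flow direction (−∇h) has components (+0.001200 E, +0.001187 N).
Azimuth = atan2(E, N) = atan2(+0.001200, +0.001187) = 45.3° ≈ 045°.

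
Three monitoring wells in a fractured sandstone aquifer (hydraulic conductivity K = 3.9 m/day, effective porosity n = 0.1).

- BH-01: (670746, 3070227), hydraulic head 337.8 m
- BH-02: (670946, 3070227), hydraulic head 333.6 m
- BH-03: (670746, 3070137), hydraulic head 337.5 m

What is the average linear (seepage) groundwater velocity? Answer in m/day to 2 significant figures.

∂h/∂x = (333.6 − 337.8) / (670946 − 670746) = -0.02100
∂h/∂y = (337.5 − 337.8) / (3070137 − 3070227) = +0.003333
|∇h| = √(-0.02100² + 0.003333²) = 0.02126
Seepage velocity v = K·i/n = 3.9 × 0.02126 / 0.1 = 0.8291 m/day.

0.83 m/day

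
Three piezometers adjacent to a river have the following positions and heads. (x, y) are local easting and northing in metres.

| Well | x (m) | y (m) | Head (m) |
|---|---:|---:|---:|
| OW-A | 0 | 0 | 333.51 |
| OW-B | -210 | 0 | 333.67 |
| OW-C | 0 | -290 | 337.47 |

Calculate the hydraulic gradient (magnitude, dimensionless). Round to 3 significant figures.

0.0137

∂h/∂x = (333.67 − 333.51) / (-210 − 0) = -0.0007619
∂h/∂y = (337.47 − 333.51) / (-290 − 0) = -0.01366
|∇h| = √(-0.0007619² + -0.01366²) = 0.01368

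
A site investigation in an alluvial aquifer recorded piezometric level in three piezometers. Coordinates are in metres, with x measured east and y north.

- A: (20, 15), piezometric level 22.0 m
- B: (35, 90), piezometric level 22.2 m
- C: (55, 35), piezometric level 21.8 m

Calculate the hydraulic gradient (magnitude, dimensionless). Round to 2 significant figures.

Differences from A: to B (Δx, Δy, Δh) = (15, 75, +0.2); to C = (35, 20, -0.2).
Determinant of the coordinate differences = 15·20 − 35·75 = -2325.
∂h/∂x = [(+0.2)·20 − (-0.2)·75] / -2325 = -0.008172
∂h/∂y = [15·(-0.2) − 35·(+0.2)] / -2325 = +0.004301
|∇h| = √(-0.008172² + 0.004301²) = 0.009235

0.0092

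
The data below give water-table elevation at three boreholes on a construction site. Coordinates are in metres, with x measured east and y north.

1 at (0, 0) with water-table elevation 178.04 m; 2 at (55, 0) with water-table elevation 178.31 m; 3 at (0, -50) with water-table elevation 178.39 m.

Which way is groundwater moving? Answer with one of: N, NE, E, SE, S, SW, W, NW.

NW

∂h/∂x = (178.31 − 178.04) / (55 − 0) = +0.004909
∂h/∂y = (178.39 − 178.04) / (-50 − 0) = -0.007000
Flow = −∇h = (-0.004909 east, +0.007000 north), which points northwest.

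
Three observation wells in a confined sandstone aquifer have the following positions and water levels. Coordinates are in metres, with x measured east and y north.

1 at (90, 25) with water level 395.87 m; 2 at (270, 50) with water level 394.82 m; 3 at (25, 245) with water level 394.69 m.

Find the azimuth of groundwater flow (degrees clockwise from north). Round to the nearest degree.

Differences from 1: to 2 (Δx, Δy, Δh) = (180, 25, -1.05); to 3 = (-65, 220, -1.18).
Determinant of the coordinate differences = 180·220 − (-65)·25 = 41225.
∂h/∂x = [(-1.05)·220 − (-1.18)·25] / 41225 = -0.004888
∂h/∂y = [180·(-1.18) − (-65)·(-1.05)] / 41225 = -0.006808
Flow direction (−∇h) has components (+0.004888 E, +0.006808 N).
Azimuth = atan2(E, N) = atan2(+0.004888, +0.006808) = 35.7° ≈ 036°.

036°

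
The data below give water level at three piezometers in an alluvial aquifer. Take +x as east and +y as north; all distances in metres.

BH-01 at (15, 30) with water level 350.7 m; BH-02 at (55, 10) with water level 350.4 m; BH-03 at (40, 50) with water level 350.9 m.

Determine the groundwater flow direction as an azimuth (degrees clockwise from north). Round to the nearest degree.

173°

Three-point gradient (reference BH-01): Δ to BH-02 = (40, -20, -0.3), Δ to BH-03 = (25, 20, +0.2).
∂h/∂x = -0.001538, ∂h/∂y = +0.01192 (det = 1300).
Flow direction (−∇h) has components (+0.001538 E, -0.01192 N).
Azimuth = atan2(E, N) = atan2(+0.001538, -0.01192) = 172.6° ≈ 173°.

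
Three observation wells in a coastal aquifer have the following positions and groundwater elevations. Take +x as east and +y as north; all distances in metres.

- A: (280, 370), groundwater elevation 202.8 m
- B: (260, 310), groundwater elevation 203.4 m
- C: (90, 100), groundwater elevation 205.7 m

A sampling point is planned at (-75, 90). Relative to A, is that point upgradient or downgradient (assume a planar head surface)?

Taking A as reference: B−A = (-20, -60, +0.6); C−A = (-190, -270, +2.9).
Solve a·Δx + b·Δy = Δh: det = (-20)·(-270) − (-190)·(-60) = -6000.
∂h/∂x = [(+0.6)·(-270) − (+2.9)·(-60)] / -6000 = -0.002000
∂h/∂y = [(-20)·(+2.9) − (-190)·(+0.6)] / -6000 = -0.009333
Head at (-75, 90) = 202.8 + (-0.002000)·(-355) + (-0.009333)·(-280) = 206.12 m.
That is higher than the 202.8 m at A, so the point is upgradient.

upgradient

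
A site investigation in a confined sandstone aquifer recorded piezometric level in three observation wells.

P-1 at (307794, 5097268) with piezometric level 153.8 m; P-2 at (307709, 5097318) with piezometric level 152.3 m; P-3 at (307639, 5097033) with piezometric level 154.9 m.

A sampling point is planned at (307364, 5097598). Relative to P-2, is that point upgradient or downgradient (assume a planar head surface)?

downgradient

Three-point gradient (reference P-1): Δ to P-2 = (-85, 50, -1.5), Δ to P-3 = (-155, -235, +1.1).
∂h/∂x = +0.01073, ∂h/∂y = -0.01176 (det = 27725).
Head at (307364, 5097598) = 153.8 + (+0.01073)·(-430) + (-0.01176)·(330) = 145.31 m.
That is lower than the 152.3 m at P-2, so the point is downgradient.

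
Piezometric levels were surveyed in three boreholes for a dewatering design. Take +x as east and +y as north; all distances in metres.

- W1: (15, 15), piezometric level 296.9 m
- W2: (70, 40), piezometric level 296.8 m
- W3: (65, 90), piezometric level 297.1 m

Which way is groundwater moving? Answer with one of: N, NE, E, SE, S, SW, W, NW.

SE

Differences from W1: to W2 (Δx, Δy, Δh) = (55, 25, -0.1); to W3 = (50, 75, +0.2).
Solve a·Δx + b·Δy = Δh: det = 55·75 − 50·25 = 2875.
∂h/∂x = [(-0.1)·75 − (+0.2)·25] / 2875 = -0.004348
∂h/∂y = [55·(+0.2) − 50·(-0.1)] / 2875 = +0.005565
Flow = −∇h = (+0.004348 east, -0.005565 north), which points southeast.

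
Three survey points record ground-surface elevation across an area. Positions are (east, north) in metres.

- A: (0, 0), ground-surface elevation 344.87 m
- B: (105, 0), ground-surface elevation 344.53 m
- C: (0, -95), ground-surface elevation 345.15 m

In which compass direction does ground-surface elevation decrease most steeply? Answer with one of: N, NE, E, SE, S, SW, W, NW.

NE

∂z/∂x = (344.53 − 344.87) / (105 − 0) = -0.003238
∂z/∂y = (345.15 − 344.87) / (-95 − 0) = -0.002947
Steepest decrease is along −∇f = (+0.003238 E, +0.002947 N) → northeast.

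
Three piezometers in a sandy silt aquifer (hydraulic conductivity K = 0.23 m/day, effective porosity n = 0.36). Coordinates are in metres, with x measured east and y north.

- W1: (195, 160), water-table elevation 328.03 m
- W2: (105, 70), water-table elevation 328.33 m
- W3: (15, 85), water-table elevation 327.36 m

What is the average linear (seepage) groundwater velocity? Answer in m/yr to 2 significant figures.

3.5 m/yr

Taking W1 as reference: W2−W1 = (-90, -90, +0.30); W3−W1 = (-180, -75, -0.67).
Determinant of the coordinate differences = (-90)·(-75) − (-180)·(-90) = -9450.
∂h/∂x = [(+0.30)·(-75) − (-0.67)·(-90)] / -9450 = +0.008762
∂h/∂y = [(-90)·(-0.67) − (-180)·(+0.30)] / -9450 = -0.01210
|∇h| = √(0.008762² + -0.01210²) = 0.01494
Seepage velocity v = K·i/n = 0.23 × 0.01494 / 0.36 = 0.009545 m/day = 3.486 m/yr.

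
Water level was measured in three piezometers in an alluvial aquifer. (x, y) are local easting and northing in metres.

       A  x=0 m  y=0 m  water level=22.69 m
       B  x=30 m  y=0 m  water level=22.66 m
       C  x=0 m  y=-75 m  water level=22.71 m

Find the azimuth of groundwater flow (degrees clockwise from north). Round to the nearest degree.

∂h/∂x = (22.66 − 22.69) / (30 − 0) = -0.001000
∂h/∂y = (22.71 − 22.69) / (-75 − 0) = -0.0002667
Flow direction (−∇h) has components (+0.001000 E, +0.0002667 N).
Azimuth = atan2(E, N) = atan2(+0.001000, +0.0002667) = 75.1° ≈ 075°.

075°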